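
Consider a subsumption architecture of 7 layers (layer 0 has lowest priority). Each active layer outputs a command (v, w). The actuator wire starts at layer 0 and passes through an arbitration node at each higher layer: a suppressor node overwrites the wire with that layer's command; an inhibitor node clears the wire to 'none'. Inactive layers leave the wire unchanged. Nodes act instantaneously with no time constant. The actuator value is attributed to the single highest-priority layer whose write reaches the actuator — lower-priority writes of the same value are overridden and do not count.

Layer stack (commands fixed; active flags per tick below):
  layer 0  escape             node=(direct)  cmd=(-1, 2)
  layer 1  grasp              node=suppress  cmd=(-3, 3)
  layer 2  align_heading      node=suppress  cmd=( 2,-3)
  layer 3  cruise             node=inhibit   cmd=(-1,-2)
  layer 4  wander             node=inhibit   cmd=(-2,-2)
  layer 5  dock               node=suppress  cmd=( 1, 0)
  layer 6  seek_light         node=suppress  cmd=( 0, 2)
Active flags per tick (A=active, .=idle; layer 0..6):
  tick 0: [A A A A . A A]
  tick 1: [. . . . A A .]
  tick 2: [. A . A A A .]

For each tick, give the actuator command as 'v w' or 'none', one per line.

0 2
1 0
1 0

tick 0:
  [0] escape on; wire := (-1, 2)
  [1] grasp on (suppress); wire := (-3, 3)
  [2] align_heading on (suppress); wire := (2, -3)
  [3] cruise on (inhibit); wire := none
  [4] wander off; pass none
  [5] dock on (suppress); wire := (1, 0)
  [6] seek_light on (suppress); wire := (0, 2)
  output (0, 2)
tick 1:
  [0] escape off; wire := none
  [1] grasp off; pass none
  [2] align_heading off; pass none
  [3] cruise off; pass none
  [4] wander on (inhibit); wire := none
  [5] dock on (suppress); wire := (1, 0)
  [6] seek_light off; pass (1, 0)
  output (1, 0)
tick 2:
  [0] escape off; wire := none
  [1] grasp on (suppress); wire := (-3, 3)
  [2] align_heading off; pass (-3, 3)
  [3] cruise on (inhibit); wire := none
  [4] wander on (inhibit); wire := none
  [5] dock on (suppress); wire := (1, 0)
  [6] seek_light off; pass (1, 0)
  output (1, 0)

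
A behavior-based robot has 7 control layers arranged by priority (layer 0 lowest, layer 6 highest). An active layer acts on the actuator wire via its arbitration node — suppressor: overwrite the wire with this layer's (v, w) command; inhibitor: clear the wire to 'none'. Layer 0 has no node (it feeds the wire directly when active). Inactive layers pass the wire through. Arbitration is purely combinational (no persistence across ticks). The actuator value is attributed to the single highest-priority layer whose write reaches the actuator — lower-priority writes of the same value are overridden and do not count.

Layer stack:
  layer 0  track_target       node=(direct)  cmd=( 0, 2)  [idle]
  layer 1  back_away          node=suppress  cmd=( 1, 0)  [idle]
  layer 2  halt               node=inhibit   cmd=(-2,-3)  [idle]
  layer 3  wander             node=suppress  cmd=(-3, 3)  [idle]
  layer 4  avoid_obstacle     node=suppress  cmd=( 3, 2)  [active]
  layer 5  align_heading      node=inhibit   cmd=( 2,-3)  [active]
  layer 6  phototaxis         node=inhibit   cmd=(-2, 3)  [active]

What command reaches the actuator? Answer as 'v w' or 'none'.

layer 0 (track_target) idle — none
layer 1 (back_away) idle — unchanged: none
layer 2 (halt) idle — unchanged: none
layer 3 (wander) idle — unchanged: none
layer 4 (avoid_obstacle) active — suppresses: (3, 2)
layer 5 (align_heading) active — inhibits: none
layer 6 (phototaxis) active — inhibits: none
→ actuator none

none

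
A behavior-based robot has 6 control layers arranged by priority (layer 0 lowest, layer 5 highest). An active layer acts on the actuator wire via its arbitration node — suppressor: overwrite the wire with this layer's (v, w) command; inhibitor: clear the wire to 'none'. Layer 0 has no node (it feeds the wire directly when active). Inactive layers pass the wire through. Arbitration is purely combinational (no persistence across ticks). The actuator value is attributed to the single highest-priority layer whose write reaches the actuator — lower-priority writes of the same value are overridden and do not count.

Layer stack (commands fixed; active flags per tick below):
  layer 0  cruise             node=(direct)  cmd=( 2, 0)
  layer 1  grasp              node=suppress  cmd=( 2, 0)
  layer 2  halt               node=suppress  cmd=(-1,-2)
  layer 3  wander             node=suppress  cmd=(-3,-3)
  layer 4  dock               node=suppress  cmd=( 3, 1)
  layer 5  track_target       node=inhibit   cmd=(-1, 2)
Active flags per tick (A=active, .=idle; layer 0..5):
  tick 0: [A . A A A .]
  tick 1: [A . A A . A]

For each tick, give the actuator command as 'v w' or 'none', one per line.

tick 0:
  layer 0 (cruise) active — direct: (2, 0)
  layer 1 (grasp) idle — unchanged: (2, 0)
  layer 2 (halt) active — suppresses: (-1, -2)
  layer 3 (wander) active — suppresses: (-3, -3)
  layer 4 (dock) active — suppresses: (3, 1)
  layer 5 (track_target) idle — unchanged: (3, 1)
  → actuator (3, 1)
tick 1:
  layer 0 (cruise) active — direct: (2, 0)
  layer 1 (grasp) idle — unchanged: (2, 0)
  layer 2 (halt) active — suppresses: (-1, -2)
  layer 3 (wander) active — suppresses: (-3, -3)
  layer 4 (dock) idle — unchanged: (-3, -3)
  layer 5 (track_target) active — inhibits: none
  → actuator none

3 1
none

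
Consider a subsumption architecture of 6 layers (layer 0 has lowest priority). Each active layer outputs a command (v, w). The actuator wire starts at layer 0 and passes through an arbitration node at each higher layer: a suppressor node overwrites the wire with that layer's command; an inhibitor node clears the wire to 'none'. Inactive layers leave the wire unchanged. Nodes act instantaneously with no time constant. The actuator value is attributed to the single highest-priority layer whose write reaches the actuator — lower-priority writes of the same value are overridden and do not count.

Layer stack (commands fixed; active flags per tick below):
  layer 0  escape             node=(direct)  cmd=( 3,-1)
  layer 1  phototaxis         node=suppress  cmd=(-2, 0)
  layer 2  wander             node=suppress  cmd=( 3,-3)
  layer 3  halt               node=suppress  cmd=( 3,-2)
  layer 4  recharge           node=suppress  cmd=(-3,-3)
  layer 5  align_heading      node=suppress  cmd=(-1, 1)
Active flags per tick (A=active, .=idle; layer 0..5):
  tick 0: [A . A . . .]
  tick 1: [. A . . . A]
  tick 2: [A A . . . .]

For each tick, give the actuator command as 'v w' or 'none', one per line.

3 -3
-1 1
-2 0

tick 0:
  [0] escape on; wire := (3, -1)
  [1] phototaxis off; pass (3, -1)
  [2] wander on (suppress); wire := (3, -3)
  [3] halt off; pass (3, -3)
  [4] recharge off; pass (3, -3)
  [5] align_heading off; pass (3, -3)
  output (3, -3)
tick 1:
  [0] escape off; wire := none
  [1] phototaxis on (suppress); wire := (-2, 0)
  [2] wander off; pass (-2, 0)
  [3] halt off; pass (-2, 0)
  [4] recharge off; pass (-2, 0)
  [5] align_heading on (suppress); wire := (-1, 1)
  output (-1, 1)
tick 2:
  [0] escape on; wire := (3, -1)
  [1] phototaxis on (suppress); wire := (-2, 0)
  [2] wander off; pass (-2, 0)
  [3] halt off; pass (-2, 0)
  [4] recharge off; pass (-2, 0)
  [5] align_heading off; pass (-2, 0)
  output (-2, 0)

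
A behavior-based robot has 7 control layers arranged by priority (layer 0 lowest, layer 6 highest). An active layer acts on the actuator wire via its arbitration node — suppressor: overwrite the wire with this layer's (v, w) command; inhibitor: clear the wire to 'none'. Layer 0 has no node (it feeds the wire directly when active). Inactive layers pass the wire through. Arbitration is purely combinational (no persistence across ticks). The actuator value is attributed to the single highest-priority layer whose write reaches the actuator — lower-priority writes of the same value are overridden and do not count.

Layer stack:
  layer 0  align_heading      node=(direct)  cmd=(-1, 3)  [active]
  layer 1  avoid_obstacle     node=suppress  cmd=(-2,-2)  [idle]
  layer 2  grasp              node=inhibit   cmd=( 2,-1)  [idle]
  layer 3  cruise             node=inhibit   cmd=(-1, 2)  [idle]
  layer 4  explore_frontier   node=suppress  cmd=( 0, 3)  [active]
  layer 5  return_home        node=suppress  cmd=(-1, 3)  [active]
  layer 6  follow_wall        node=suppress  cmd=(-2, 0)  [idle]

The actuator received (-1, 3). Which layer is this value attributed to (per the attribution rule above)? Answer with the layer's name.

return_home

L0 align_heading: active, feeds wire = (-1, 3)
L1 avoid_obstacle: idle → wire stays (-1, 3)
L2 grasp: idle → wire stays (-1, 3)
L3 cruise: idle → wire stays (-1, 3)
L4 explore_frontier: active, suppressor → wire = (0, 3)
L5 return_home: active, suppressor → wire = (-1, 3)
L6 follow_wall: idle → wire stays (-1, 3)
actuator = (-1, 3)
last writer: layer 5 = return_home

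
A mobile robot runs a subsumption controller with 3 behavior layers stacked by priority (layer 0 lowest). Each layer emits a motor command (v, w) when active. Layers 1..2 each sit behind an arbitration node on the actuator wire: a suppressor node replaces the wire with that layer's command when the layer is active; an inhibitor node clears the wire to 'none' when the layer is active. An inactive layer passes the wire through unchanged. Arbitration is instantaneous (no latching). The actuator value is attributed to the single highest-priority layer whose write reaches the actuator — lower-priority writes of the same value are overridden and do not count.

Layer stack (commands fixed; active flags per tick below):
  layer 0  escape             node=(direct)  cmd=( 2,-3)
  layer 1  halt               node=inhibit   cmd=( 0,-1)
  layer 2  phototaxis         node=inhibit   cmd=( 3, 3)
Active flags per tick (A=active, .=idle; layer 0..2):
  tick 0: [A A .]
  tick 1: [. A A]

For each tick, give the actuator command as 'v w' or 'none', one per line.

none
none

tick 0:
  layer 0 (escape) active — direct: (2, -3)
  layer 1 (halt) active — inhibits: none
  layer 2 (phototaxis) idle — unchanged: none
  → actuator none
tick 1:
  layer 0 (escape) idle — none
  layer 1 (halt) active — inhibits: none
  layer 2 (phototaxis) active — inhibits: none
  → actuator none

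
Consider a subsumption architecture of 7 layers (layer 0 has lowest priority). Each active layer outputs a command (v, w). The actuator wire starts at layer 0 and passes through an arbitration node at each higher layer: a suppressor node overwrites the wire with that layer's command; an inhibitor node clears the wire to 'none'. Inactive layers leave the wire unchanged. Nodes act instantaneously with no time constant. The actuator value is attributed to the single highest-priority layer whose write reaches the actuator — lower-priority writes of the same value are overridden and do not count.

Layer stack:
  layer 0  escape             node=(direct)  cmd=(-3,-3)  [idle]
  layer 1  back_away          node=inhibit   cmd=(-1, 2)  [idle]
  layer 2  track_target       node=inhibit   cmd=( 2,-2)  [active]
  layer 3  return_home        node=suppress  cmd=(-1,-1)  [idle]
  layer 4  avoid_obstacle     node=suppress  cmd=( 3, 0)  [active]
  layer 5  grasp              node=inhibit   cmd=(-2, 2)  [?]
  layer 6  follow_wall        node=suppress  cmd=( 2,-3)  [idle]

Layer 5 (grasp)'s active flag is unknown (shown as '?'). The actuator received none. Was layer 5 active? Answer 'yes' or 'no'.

If layer 5 is active=yes:
  actuator would be none
If layer 5 is active=no:
  actuator would be (3, 0)
Observed none, so layer 5 was active.

yes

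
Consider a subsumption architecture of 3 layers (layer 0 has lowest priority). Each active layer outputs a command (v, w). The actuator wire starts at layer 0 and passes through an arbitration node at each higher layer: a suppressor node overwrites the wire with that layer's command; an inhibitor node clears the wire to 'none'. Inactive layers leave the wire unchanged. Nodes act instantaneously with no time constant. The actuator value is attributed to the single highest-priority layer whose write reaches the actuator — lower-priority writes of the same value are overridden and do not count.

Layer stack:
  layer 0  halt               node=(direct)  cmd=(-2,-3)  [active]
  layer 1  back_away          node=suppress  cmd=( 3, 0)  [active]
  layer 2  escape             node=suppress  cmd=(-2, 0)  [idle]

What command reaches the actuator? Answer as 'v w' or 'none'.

3 0

layer 0 (halt) active — direct: (-2, -3)
layer 1 (back_away) active — suppresses: (3, 0)
layer 2 (escape) idle — unchanged: (3, 0)
→ actuator (3, 0)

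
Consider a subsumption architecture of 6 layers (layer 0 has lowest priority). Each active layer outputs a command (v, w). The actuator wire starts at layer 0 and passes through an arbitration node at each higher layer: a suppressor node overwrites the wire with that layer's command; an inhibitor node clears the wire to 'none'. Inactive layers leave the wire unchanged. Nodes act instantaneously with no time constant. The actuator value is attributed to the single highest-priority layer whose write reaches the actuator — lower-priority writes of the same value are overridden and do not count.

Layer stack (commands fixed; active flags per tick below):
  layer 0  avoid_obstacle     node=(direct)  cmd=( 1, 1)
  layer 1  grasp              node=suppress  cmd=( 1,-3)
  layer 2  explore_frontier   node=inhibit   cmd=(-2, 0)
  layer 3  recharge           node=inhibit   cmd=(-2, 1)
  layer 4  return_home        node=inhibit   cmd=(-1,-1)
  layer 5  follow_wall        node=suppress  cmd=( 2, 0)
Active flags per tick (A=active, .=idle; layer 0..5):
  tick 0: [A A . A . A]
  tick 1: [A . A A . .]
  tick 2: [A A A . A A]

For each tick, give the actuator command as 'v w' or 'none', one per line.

2 0
none
2 0

tick 0:
  L0 avoid_obstacle: active, feeds wire = (1, 1)
  L1 grasp: active, suppressor → wire = (1, -3)
  L2 explore_frontier: idle → wire stays (1, -3)
  L3 recharge: active, inhibitor → wire = none
  L4 return_home: idle → wire stays none
  L5 follow_wall: active, suppressor → wire = (2, 0)
  actuator = (2, 0)
tick 1:
  L0 avoid_obstacle: active, feeds wire = (1, 1)
  L1 grasp: idle → wire stays (1, 1)
  L2 explore_frontier: active, inhibitor → wire = none
  L3 recharge: active, inhibitor → wire = none
  L4 return_home: idle → wire stays none
  L5 follow_wall: idle → wire stays none
  actuator = none
tick 2:
  L0 avoid_obstacle: active, feeds wire = (1, 1)
  L1 grasp: active, suppressor → wire = (1, -3)
  L2 explore_frontier: active, inhibitor → wire = none
  L3 recharge: idle → wire stays none
  L4 return_home: active, inhibitor → wire = none
  L5 follow_wall: active, suppressor → wire = (2, 0)
  actuator = (2, 0)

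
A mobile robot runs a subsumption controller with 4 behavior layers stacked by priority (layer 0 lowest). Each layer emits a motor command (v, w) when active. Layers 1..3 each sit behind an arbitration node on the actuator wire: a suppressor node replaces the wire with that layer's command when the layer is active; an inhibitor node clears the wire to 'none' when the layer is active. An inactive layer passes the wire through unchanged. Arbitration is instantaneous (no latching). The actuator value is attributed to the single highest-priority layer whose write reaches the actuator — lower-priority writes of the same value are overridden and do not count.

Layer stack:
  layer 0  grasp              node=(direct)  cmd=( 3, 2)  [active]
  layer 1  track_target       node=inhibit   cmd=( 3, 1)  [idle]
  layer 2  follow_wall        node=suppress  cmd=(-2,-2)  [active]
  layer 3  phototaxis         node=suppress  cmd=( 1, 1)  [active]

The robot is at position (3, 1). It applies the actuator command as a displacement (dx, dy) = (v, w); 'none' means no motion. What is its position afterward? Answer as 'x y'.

layer 0 (grasp) active — direct: (3, 2)
layer 1 (track_target) idle — unchanged: (3, 2)
layer 2 (follow_wall) active — suppresses: (-2, -2)
layer 3 (phototaxis) active — suppresses: (1, 1)
→ actuator (1, 1)
position: (3, 1) + (1, 1) = (4, 2)

4 2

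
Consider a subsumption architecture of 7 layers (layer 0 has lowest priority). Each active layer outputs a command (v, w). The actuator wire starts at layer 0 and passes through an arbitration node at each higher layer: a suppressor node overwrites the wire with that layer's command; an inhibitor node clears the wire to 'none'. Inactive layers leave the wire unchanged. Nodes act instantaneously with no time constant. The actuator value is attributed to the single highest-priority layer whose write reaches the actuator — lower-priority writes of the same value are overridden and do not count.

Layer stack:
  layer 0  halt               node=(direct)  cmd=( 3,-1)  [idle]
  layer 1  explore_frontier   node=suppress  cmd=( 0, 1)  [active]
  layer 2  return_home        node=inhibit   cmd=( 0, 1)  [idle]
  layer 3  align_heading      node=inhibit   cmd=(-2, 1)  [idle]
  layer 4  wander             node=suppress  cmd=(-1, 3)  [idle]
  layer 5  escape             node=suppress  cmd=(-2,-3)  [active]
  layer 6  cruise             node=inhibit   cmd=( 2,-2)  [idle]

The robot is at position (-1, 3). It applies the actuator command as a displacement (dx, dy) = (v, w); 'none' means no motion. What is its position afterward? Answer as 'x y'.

[0] halt off; wire := none
[1] explore_frontier on (suppress); wire := (0, 1)
[2] return_home off; pass (0, 1)
[3] align_heading off; pass (0, 1)
[4] wander off; pass (0, 1)
[5] escape on (suppress); wire := (-2, -3)
[6] cruise off; pass (-2, -3)
output (-2, -3)
position: (-1, 3) + (-2, -3) = (-3, 0)

-3 0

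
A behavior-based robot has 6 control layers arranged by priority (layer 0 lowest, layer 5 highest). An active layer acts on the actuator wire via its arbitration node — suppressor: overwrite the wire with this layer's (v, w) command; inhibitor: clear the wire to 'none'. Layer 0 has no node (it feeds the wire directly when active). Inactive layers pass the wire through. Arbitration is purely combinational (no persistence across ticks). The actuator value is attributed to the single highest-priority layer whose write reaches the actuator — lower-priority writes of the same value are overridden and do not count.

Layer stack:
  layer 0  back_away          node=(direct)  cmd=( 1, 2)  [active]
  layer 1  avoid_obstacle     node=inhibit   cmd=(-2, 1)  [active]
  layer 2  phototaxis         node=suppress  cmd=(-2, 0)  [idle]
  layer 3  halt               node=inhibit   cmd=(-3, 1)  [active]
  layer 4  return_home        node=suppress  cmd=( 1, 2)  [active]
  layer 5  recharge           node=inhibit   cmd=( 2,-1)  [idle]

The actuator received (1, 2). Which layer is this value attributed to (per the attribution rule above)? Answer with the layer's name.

return_home

layer 0 (back_away) active — direct: (1, 2)
layer 1 (avoid_obstacle) active — inhibits: none
layer 2 (phototaxis) idle — unchanged: none
layer 3 (halt) active — inhibits: none
layer 4 (return_home) active — suppresses: (1, 2)
layer 5 (recharge) idle — unchanged: (1, 2)
→ actuator (1, 2)
last writer: layer 4 = return_home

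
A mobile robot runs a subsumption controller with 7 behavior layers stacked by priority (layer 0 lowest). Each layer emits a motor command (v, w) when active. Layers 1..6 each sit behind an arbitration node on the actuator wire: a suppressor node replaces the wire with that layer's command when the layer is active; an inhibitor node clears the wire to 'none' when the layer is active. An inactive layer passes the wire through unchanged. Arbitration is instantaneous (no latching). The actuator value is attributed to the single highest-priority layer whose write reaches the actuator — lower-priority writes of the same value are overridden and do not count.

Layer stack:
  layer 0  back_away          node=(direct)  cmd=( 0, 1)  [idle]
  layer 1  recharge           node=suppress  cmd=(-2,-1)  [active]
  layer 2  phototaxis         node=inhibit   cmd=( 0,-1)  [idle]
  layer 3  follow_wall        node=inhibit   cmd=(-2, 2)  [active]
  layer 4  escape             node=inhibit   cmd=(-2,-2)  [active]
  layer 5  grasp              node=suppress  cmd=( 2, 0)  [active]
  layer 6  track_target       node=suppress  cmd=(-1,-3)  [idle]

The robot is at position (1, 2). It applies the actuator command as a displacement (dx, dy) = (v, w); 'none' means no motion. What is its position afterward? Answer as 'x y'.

3 2

L0 back_away: idle → wire = none
L1 recharge: active, suppressor → wire = (-2, -1)
L2 phototaxis: idle → wire stays (-2, -1)
L3 follow_wall: active, inhibitor → wire = none
L4 escape: active, inhibitor → wire = none
L5 grasp: active, suppressor → wire = (2, 0)
L6 track_target: idle → wire stays (2, 0)
actuator = (2, 0)
position: (1, 2) + (2, 0) = (3, 2)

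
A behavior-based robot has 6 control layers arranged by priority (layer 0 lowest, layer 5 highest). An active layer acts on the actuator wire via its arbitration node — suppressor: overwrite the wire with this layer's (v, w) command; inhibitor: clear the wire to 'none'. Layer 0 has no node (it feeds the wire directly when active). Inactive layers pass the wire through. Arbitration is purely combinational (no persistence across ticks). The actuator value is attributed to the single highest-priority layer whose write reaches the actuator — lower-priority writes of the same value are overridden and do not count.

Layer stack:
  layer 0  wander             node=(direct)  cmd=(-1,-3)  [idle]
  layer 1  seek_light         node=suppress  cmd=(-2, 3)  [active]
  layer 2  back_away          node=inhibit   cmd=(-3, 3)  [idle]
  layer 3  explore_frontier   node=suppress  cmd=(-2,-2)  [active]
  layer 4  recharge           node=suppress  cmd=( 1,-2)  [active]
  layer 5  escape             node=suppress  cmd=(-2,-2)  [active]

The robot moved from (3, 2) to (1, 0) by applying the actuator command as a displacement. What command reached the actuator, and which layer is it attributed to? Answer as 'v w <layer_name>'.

-2 -2 escape

displacement = (1, 0) − (3, 2) = (-2, -2)
L0 wander: idle → wire = none
L1 seek_light: active, suppressor → wire = (-2, 3)
L2 back_away: idle → wire stays (-2, 3)
L3 explore_frontier: active, suppressor → wire = (-2, -2)
L4 recharge: active, suppressor → wire = (1, -2)
L5 escape: active, suppressor → wire = (-2, -2)
actuator = (-2, -2) — from layer 5 (escape)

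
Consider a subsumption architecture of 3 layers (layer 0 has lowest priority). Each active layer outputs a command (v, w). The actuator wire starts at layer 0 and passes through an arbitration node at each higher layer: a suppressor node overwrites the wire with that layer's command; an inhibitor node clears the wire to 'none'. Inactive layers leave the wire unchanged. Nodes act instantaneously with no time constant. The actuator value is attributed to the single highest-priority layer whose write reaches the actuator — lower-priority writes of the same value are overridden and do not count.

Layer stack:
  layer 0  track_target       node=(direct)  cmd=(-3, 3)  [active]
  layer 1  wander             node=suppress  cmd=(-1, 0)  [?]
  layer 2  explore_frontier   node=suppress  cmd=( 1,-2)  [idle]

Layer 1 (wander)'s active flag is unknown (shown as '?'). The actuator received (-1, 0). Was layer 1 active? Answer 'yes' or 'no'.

If layer 1 is active=yes:
  actuator would be (-1, 0)
If layer 1 is active=no:
  actuator would be (-3, 3)
Observed (-1, 0), so layer 1 was active.

yes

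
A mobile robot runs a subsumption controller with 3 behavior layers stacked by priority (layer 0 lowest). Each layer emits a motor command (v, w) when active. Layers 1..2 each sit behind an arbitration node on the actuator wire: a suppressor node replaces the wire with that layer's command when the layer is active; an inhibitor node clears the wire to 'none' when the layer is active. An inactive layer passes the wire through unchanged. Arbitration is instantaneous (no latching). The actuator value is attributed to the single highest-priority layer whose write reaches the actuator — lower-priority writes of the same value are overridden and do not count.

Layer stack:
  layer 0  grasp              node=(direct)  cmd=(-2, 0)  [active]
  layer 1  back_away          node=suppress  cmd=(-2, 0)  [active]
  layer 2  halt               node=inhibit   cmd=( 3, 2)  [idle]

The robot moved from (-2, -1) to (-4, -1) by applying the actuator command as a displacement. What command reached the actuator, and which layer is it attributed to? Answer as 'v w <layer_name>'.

displacement = (-4, -1) − (-2, -1) = (-2, 0)
L0 grasp: active, feeds wire = (-2, 0)
L1 back_away: active, suppressor → wire = (-2, 0)
L2 halt: idle → wire stays (-2, 0)
actuator = (-2, 0) — from layer 1 (back_away)

-2 0 back_away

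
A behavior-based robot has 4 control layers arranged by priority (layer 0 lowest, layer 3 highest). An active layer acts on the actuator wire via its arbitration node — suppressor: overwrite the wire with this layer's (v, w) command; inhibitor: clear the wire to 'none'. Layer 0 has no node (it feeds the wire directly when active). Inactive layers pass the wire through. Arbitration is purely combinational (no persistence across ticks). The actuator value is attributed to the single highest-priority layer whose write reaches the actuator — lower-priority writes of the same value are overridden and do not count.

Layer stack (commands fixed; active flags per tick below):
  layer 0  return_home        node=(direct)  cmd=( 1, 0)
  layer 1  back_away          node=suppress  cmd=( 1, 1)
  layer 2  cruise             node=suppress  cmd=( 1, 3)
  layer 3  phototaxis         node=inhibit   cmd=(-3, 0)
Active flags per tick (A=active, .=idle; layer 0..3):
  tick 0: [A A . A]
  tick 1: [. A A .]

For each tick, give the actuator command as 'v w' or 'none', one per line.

tick 0:
  L0 return_home: active, feeds wire = (1, 0)
  L1 back_away: active, suppressor → wire = (1, 1)
  L2 cruise: idle → wire stays (1, 1)
  L3 phototaxis: active, inhibitor → wire = none
  actuator = none
tick 1:
  L0 return_home: idle → wire = none
  L1 back_away: active, suppressor → wire = (1, 1)
  L2 cruise: active, suppressor → wire = (1, 3)
  L3 phototaxis: idle → wire stays (1, 3)
  actuator = (1, 3)

none
1 3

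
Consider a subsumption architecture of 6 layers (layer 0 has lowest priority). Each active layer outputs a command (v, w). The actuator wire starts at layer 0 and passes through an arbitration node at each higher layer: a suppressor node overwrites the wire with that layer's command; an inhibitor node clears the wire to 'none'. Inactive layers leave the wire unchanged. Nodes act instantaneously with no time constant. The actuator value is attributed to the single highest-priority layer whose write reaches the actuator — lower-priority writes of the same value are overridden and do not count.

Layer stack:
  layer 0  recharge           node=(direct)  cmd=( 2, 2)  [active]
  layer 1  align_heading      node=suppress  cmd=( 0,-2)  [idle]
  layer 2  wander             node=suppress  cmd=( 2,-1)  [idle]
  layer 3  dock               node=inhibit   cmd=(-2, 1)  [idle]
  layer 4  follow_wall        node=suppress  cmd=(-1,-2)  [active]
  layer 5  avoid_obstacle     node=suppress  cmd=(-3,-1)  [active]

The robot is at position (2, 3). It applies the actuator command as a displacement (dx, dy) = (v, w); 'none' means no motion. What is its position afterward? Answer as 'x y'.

[0] recharge on; wire := (2, 2)
[1] align_heading off; pass (2, 2)
[2] wander off; pass (2, 2)
[3] dock off; pass (2, 2)
[4] follow_wall on (suppress); wire := (-1, -2)
[5] avoid_obstacle on (suppress); wire := (-3, -1)
output (-3, -1)
position: (2, 3) + (-3, -1) = (-1, 2)

-1 2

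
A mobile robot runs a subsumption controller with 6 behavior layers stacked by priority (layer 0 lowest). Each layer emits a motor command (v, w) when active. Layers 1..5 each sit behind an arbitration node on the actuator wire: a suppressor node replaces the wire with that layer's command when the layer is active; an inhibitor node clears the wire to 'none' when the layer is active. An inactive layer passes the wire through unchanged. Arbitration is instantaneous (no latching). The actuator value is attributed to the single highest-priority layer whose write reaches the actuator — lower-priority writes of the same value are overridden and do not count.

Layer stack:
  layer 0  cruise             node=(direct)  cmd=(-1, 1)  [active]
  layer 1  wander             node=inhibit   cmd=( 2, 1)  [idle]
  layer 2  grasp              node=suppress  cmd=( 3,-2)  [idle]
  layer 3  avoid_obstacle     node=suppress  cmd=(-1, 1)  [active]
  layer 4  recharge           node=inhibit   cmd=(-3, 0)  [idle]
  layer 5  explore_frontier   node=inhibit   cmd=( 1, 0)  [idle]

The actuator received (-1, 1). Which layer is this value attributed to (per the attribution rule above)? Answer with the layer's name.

[0] cruise on; wire := (-1, 1)
[1] wander off; pass (-1, 1)
[2] grasp off; pass (-1, 1)
[3] avoid_obstacle on (suppress); wire := (-1, 1)
[4] recharge off; pass (-1, 1)
[5] explore_frontier off; pass (-1, 1)
output (-1, 1)
last writer: layer 3 = avoid_obstacle

avoid_obstacle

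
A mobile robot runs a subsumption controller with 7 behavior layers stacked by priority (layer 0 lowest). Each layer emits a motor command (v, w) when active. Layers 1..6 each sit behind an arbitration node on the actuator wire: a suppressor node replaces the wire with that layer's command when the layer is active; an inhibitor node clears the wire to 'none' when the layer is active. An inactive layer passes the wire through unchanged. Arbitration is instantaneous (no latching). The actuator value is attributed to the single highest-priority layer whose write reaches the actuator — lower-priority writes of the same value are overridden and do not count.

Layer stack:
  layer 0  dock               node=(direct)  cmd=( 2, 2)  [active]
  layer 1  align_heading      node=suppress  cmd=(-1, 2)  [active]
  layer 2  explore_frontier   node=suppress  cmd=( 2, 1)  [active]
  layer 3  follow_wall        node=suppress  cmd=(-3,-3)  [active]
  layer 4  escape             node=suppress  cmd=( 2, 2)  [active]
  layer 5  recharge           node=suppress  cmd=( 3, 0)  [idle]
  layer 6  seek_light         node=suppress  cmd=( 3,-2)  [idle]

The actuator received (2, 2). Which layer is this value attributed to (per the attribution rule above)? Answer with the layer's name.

escape

layer 0 (dock) active — direct: (2, 2)
layer 1 (align_heading) active — suppresses: (-1, 2)
layer 2 (explore_frontier) active — suppresses: (2, 1)
layer 3 (follow_wall) active — suppresses: (-3, -3)
layer 4 (escape) active — suppresses: (2, 2)
layer 5 (recharge) idle — unchanged: (2, 2)
layer 6 (seek_light) idle — unchanged: (2, 2)
→ actuator (2, 2)
last writer: layer 4 = escape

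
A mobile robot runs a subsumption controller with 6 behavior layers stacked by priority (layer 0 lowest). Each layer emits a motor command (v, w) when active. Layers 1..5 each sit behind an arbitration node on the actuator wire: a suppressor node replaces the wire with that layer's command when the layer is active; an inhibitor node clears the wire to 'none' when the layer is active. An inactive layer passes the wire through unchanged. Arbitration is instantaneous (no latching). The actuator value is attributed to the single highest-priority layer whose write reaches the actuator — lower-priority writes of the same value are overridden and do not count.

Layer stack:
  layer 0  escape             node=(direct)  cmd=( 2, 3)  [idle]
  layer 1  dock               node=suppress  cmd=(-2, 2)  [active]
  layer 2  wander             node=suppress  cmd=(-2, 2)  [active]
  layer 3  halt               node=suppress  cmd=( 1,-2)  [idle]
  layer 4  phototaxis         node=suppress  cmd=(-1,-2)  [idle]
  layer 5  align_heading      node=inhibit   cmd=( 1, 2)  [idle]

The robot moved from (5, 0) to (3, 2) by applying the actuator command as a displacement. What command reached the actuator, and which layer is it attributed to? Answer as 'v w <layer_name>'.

-2 2 wander

displacement = (3, 2) − (5, 0) = (-2, 2)
[0] escape off; wire := none
[1] dock on (suppress); wire := (-2, 2)
[2] wander on (suppress); wire := (-2, 2)
[3] halt off; pass (-2, 2)
[4] phototaxis off; pass (-2, 2)
[5] align_heading off; pass (-2, 2)
output (-2, 2) — from layer 2 (wander)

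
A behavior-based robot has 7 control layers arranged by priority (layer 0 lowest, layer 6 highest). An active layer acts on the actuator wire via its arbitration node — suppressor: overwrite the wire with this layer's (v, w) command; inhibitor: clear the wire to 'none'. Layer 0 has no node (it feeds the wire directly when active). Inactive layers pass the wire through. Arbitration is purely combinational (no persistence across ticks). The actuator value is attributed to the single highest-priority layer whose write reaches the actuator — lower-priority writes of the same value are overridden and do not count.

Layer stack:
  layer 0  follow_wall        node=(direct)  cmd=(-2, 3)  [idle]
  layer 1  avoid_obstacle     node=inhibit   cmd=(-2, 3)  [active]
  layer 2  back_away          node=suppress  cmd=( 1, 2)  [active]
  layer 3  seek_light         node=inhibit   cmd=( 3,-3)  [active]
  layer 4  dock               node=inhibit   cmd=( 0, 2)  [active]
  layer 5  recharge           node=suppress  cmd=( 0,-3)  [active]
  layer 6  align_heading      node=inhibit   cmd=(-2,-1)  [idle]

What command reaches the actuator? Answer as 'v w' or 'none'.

L0 follow_wall: idle → wire = none
L1 avoid_obstacle: active, inhibitor → wire = none
L2 back_away: active, suppressor → wire = (1, 2)
L3 seek_light: active, inhibitor → wire = none
L4 dock: active, inhibitor → wire = none
L5 recharge: active, suppressor → wire = (0, -3)
L6 align_heading: idle → wire stays (0, -3)
actuator = (0, -3)

0 -3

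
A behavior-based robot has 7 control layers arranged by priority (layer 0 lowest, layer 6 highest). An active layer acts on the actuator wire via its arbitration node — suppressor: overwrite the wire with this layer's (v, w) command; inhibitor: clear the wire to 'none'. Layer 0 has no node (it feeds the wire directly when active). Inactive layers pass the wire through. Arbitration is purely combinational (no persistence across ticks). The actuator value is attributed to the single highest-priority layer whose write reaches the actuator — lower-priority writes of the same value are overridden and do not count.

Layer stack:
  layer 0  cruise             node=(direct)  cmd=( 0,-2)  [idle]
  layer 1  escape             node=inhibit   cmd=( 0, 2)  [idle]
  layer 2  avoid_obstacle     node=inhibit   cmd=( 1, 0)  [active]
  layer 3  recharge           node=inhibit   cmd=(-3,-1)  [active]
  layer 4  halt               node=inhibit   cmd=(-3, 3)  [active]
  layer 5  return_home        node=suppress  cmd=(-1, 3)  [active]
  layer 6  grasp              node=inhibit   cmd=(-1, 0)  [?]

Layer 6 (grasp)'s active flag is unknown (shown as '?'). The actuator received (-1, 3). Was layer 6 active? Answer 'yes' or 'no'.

no

If layer 6 is active=yes:
  actuator would be none
If layer 6 is active=no:
  actuator would be (-1, 3)
Observed (-1, 3), so layer 6 was idle.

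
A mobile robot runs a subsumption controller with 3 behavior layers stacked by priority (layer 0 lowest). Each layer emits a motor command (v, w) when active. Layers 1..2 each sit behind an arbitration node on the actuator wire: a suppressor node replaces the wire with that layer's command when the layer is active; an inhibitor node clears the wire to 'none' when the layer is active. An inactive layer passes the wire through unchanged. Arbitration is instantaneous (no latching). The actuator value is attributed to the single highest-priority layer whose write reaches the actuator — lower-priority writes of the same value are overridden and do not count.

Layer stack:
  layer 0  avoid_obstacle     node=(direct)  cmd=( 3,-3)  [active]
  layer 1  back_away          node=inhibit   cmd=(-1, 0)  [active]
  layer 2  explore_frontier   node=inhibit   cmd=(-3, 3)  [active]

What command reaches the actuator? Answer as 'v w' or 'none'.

layer 0 (avoid_obstacle) active — direct: (3, -3)
layer 1 (back_away) active — inhibits: none
layer 2 (explore_frontier) active — inhibits: none
→ actuator none

none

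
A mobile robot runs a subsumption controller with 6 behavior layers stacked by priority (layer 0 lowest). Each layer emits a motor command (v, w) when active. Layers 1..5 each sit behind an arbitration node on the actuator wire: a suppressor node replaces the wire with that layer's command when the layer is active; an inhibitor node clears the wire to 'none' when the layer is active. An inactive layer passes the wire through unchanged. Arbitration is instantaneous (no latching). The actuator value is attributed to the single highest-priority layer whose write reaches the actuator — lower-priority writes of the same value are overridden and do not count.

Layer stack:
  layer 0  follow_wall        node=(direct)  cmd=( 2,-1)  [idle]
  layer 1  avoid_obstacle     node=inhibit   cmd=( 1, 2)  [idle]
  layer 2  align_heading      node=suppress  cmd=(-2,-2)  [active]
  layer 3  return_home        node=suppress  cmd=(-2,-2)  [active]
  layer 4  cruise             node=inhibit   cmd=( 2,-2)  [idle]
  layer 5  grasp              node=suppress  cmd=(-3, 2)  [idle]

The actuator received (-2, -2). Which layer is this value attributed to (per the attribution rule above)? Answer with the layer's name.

return_home

layer 0 (follow_wall) idle — none
layer 1 (avoid_obstacle) idle — unchanged: none
layer 2 (align_heading) active — suppresses: (-2, -2)
layer 3 (return_home) active — suppresses: (-2, -2)
layer 4 (cruise) idle — unchanged: (-2, -2)
layer 5 (grasp) idle — unchanged: (-2, -2)
→ actuator (-2, -2)
last writer: layer 3 = return_home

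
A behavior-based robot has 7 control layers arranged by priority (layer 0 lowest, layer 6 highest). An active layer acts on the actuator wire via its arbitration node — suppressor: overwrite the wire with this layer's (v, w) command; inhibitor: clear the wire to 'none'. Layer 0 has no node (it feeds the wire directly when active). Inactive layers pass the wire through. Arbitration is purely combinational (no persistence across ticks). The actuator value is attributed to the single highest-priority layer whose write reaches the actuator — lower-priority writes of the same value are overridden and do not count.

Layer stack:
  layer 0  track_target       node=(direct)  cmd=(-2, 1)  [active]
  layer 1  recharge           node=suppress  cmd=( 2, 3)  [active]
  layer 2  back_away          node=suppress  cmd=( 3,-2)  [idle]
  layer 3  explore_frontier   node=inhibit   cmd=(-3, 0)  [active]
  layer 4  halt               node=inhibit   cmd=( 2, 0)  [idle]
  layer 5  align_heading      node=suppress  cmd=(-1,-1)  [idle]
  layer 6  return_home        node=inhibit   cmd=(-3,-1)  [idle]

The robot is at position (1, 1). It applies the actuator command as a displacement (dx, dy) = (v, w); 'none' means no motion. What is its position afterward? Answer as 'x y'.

layer 0 (track_target) active — direct: (-2, 1)
layer 1 (recharge) active — suppresses: (2, 3)
layer 2 (back_away) idle — unchanged: (2, 3)
layer 3 (explore_frontier) active — inhibits: none
layer 4 (halt) idle — unchanged: none
layer 5 (align_heading) idle — unchanged: none
layer 6 (return_home) idle — unchanged: none
→ actuator none
position: (1, 1) + none = (1, 1)

1 1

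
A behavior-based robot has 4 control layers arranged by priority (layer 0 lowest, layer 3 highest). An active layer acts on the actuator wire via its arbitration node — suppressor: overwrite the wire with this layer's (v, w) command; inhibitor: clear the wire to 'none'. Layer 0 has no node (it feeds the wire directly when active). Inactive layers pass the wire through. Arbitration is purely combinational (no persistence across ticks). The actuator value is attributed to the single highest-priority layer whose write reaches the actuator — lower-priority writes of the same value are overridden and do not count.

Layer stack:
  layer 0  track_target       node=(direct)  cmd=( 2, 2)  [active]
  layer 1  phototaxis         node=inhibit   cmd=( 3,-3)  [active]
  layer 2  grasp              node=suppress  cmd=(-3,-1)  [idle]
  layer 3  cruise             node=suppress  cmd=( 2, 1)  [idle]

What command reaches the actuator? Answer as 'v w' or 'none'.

none

[0] track_target on; wire := (2, 2)
[1] phototaxis on (inhibit); wire := none
[2] grasp off; pass none
[3] cruise off; pass none
output none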